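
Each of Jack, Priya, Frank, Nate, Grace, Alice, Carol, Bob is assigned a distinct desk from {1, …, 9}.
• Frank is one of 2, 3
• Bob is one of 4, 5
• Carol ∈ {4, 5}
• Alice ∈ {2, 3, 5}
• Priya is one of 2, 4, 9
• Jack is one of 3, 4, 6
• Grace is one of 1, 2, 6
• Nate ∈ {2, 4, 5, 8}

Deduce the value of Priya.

The 8 variables draw from only 8 values {1, 2, 3, 4, 5, 6, 8, 9}, so each is used; only Grace can be 1, hence Grace = 1.
Among the 7 still-open variables, 6 fits only Jack (and all 7 values in {2, 3, 4, 5, 6, 8, 9} must be used), so Jack = 6.
The 6 still-open variables draw from only 6 values {2, 3, 4, 5, 8, 9}, so each is used; only Nate can be 8, hence Nate = 8.
Among the 5 still-open variables, 9 fits only Priya (and all 5 values in {2, 3, 4, 5, 9} must be used), so Priya = 9.

9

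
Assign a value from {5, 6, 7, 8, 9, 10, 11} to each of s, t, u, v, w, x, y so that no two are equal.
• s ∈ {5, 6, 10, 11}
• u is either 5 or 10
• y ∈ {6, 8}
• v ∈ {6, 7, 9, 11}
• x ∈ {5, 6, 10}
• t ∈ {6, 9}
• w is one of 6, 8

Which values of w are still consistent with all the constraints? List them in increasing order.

Among the 7 variables, 7 fits only v (and all 7 values in {5, 6, 7, 8, 9, 10, 11} must be used), so v = 7.
Among the 6 still-open variables, 9 fits only t (and all 6 values in {5, 6, 8, 9, 10, 11} must be used), so t = 9.
The 5 still-open variables together cover exactly {5, 6, 8, 10, 11} — 5 values for 5 variables — and 11 appears only in s's list, so s = 11.
w and y between them cover only {6, 8} — a naked pair. Remove those values from x.
No further eliminations apply; w can still be any of 6, 8.

6, 8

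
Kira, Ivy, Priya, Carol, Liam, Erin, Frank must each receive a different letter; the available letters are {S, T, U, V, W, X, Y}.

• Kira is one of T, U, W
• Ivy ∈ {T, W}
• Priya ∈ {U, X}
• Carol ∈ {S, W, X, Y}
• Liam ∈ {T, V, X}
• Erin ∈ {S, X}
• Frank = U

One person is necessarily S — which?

Frank's domain is down to {U}, so Frank = U. So Kira, Priya can't be U.
Priya has just one choice, so Priya = X. Strike X from Carol, Liam, Erin.

Erin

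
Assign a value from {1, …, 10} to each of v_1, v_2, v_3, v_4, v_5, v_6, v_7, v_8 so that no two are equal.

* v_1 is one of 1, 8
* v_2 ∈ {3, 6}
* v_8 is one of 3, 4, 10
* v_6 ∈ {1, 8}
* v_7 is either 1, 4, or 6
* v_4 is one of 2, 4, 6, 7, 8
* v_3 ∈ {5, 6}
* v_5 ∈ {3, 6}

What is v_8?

v_1 and v_6 share exactly the 2 values {1, 8}; by pigeonhole those values go to them, so strike 1, 8 from v_4, v_7.
v_2 and v_5 between them cover only {3, 6} — a naked pair. Remove those values from v_3, v_4, v_7, v_8.
v_3's domain is down to {5}, so v_3 = 5.
That leaves v_7 = 4. Strike 4 from v_4, v_8.
So v_8 = 10.

10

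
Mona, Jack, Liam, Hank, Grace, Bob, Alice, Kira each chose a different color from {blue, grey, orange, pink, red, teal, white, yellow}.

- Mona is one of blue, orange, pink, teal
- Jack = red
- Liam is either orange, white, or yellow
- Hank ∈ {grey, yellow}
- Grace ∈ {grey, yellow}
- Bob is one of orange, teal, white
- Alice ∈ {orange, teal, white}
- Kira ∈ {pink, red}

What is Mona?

Jack must be red (only option left). So Kira can't be red.
Kira must be pink (only option left). Remove pink from Mona.
Among the 6 still-open variables, blue fits only Mona (and all 6 values in {blue, grey, orange, teal, white, yellow} must be used), so Mona = blue.

blue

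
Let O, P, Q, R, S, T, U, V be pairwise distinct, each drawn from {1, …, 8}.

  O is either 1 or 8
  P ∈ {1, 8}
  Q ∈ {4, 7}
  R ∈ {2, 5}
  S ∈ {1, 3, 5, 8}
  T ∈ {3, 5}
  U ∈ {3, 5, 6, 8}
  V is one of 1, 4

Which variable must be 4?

V

The 8 variables draw from only 8 values {1, 2, 3, 4, 5, 6, 7, 8}, so each is used; only R can be 2, hence R = 2.
Among the 7 still-open variables, 6 fits only U (and all 7 values in {1, 3, 4, 5, 6, 7, 8} must be used), so U = 6.
Among the 6 still-open variables, 7 fits only Q (and all 6 values in {1, 3, 4, 5, 7, 8} must be used), so Q = 7.
Among the 5 still-open variables, 4 fits only V (and all 5 values in {1, 3, 4, 5, 8} must be used), so V = 4.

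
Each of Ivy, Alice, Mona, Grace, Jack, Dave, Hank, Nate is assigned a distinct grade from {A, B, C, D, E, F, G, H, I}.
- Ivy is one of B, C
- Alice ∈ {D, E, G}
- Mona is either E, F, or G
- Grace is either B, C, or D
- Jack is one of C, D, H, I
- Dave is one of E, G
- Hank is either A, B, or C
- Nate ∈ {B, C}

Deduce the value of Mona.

F

Ivy and Nate share exactly the 2 values {B, C}; by pigeonhole those values go to them, so strike B, C from Grace, Jack, Hank.
That leaves Grace = D. Eliminate D elsewhere: Alice, Jack.
Hank must be A (only option left).
Alice and Dave between them cover only {E, G} — a naked pair. Remove those values from Mona.
So Mona = F.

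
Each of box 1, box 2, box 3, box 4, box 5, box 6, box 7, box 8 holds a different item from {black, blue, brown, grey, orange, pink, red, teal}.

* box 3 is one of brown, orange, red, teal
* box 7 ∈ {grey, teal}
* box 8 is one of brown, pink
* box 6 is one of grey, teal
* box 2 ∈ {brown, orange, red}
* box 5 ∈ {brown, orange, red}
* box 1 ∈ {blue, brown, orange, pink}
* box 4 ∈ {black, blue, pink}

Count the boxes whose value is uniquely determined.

The 8 variables together cover exactly {black, blue, brown, grey, orange, pink, red, teal} — 8 values for 8 variables — and black appears only in box 4's list, so box 4 = black.
The 7 still-open variables together cover exactly {blue, brown, grey, orange, pink, red, teal} — 7 values for 7 variables — and blue appears only in box 1's list, so box 1 = blue.
The 6 still-open variables draw from only 6 values {brown, grey, orange, pink, red, teal}, so each is used; only box 8 can be pink, hence box 8 = pink.
box 6 and box 7 share exactly the 2 values {grey, teal}; by pigeonhole those values go to them, so strike grey, teal from box 3.
Determined: box 1=blue, box 4=black, box 8=pink. The other boxes each still have more than one consistent value. That makes 3.

3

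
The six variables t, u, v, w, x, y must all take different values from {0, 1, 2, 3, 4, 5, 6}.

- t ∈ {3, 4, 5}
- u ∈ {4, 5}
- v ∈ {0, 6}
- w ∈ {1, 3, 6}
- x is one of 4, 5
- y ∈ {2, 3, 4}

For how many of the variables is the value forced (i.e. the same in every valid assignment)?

The 2 variables u and x are confined to {4, 5}, which locks those values in; drop them from t, y.
t must be 3 (only option left). So w, y can't be 3.
y has just one choice, so y = 2.
Determined: t=3, y=2. The other variables each still have more than one consistent value. That makes 2.

2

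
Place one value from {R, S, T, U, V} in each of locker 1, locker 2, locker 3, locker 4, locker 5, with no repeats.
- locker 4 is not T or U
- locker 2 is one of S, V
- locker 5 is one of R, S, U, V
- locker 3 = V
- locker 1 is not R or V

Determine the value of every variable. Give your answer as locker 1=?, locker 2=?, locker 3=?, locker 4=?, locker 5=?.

locker 1=T, locker 2=S, locker 3=V, locker 4=R, locker 5=U

locker 3 has just one choice, so locker 3 = V. Eliminate V elsewhere: locker 2, locker 4, locker 5.
locker 2 has just one choice, so locker 2 = S. Strike S from locker 1, locker 4, locker 5.
locker 4's domain is down to {R}, so locker 4 = R. Remove R from locker 5.
locker 5 must be U (only option left). Eliminate U elsewhere: locker 1.
locker 1's domain is down to {T}, so locker 1 = T.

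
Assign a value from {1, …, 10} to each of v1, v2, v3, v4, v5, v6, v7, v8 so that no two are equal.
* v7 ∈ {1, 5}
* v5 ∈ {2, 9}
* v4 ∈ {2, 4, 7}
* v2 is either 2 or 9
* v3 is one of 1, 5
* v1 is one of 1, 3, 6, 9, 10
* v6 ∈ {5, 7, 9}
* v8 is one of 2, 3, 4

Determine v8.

v2 and v5 between them cover only {2, 9} — a naked pair. Remove those values from v1, v4, v6, v8.
The 2 variables v3 and v7 are confined to {1, 5}, which locks those values in; drop them from v1, v6.
v6 has just one choice, so v6 = 7. So v4 can't be 7.
v4 has just one choice, so v4 = 4. Eliminate 4 elsewhere: v8.
So v8 = 3.

3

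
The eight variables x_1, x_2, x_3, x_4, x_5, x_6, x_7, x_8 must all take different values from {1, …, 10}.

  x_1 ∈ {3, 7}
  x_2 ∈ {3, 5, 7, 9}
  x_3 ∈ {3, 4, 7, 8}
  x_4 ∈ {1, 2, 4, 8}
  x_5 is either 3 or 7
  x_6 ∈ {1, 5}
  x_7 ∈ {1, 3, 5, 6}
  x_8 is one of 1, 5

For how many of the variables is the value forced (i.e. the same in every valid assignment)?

x_1 and x_5 between them cover only {3, 7} — a naked pair. Remove those values from x_2, x_3, x_7.
x_6 and x_8 between them cover only {1, 5} — a naked pair. Remove those values from x_2, x_4, x_7.
x_2 has just one choice, so x_2 = 9.
That leaves x_7 = 6.
Determined: x_2=9, x_7=6. The other variables each still have more than one consistent value. That makes 2.

2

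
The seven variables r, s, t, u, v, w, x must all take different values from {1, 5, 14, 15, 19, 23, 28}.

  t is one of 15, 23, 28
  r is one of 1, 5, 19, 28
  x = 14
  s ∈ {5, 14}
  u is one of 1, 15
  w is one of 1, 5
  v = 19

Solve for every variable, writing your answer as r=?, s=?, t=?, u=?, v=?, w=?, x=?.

v's domain is down to {19}, so v = 19. Eliminate 19 elsewhere: r.
That leaves x = 14. Eliminate 14 elsewhere: s.
That leaves s = 5. Strike 5 from r, w.
w has just one choice, so w = 1. So r, u can't be 1.
r has just one choice, so r = 28. So t can't be 28.
u must be 15 (only option left). Eliminate 15 elsewhere: t.
t has just one choice, so t = 23.

r=28, s=5, t=23, u=15, v=19, w=1, x=14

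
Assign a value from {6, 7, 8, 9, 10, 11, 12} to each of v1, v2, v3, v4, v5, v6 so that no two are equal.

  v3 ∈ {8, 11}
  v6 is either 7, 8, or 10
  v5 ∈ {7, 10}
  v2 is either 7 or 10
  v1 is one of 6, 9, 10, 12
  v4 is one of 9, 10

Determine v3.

The 2 variables v2 and v5 are confined to {7, 10}, which locks those values in; drop them from v1, v4, v6.
v4 has just one choice, so v4 = 9. Eliminate 9 elsewhere: v1.
v6 must be 8 (only option left). Remove 8 from v3.
So v3 = 11.

11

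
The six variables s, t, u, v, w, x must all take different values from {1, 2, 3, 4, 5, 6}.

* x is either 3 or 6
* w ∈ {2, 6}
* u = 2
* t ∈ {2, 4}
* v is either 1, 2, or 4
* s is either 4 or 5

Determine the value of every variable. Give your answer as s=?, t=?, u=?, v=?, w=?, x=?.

u has just one choice, so u = 2. So t, v, w can't be 2.
That leaves w = 6. Eliminate 6 elsewhere: x.
x has just one choice, so x = 3.
That leaves t = 4. Eliminate 4 elsewhere: s, v.
v must be 1 (only option left).
That leaves s = 5.

s=5, t=4, u=2, v=1, w=6, x=3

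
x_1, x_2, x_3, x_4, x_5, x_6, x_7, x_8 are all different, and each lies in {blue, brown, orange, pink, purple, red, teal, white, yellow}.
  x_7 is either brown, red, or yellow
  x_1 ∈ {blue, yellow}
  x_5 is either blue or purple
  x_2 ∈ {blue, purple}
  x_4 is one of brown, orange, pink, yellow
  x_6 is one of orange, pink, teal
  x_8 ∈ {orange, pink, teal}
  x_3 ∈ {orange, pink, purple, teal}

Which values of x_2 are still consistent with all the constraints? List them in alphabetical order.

The 8 variables draw from only 8 values {blue, brown, orange, pink, purple, red, teal, yellow}, so each is used; only x_7 can be red, hence x_7 = red.
The 7 still-open variables together cover exactly {blue, brown, orange, pink, purple, teal, yellow} — 7 values for 7 variables — and brown appears only in x_4's list, so x_4 = brown.
Among the 6 still-open variables, yellow fits only x_1 (and all 6 values in {blue, orange, pink, purple, teal, yellow} must be used), so x_1 = yellow.
x_2 and x_5 share exactly the 2 values {blue, purple}; by pigeonhole those values go to them, so strike blue, purple from x_3.
No further eliminations apply; x_2 can still be any of blue, purple.

blue, purple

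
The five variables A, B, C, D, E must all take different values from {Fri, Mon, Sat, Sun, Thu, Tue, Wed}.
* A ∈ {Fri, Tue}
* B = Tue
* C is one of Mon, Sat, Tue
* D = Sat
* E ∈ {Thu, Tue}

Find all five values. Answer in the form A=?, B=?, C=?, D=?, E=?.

A=Fri, B=Tue, C=Mon, D=Sat, E=Thu

B has just one choice, so B = Tue. Remove Tue from A, C, E.
D must be Sat (only option left). So C can't be Sat.
That leaves E = Thu.
A must be Fri (only option left).
That leaves C = Mon.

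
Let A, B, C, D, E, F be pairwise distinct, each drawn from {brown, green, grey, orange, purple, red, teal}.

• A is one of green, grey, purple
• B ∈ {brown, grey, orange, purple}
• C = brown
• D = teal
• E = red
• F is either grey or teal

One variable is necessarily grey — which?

F

C's domain is down to {brown}, so C = brown. Strike brown from B.
That leaves D = teal. So F can't be teal.
So grey goes to F.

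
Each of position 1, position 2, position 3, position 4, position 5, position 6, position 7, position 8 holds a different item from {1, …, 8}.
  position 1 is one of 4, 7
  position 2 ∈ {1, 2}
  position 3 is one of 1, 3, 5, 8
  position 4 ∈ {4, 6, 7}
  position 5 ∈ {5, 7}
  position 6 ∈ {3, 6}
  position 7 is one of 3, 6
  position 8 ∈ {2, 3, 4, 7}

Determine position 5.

5

The 8 variables together cover exactly {1, 2, 3, 4, 5, 6, 7, 8} — 8 values for 8 variables — and 8 appears only in position 3's list, so position 3 = 8.
The 7 still-open variables together cover exactly {1, 2, 3, 4, 5, 6, 7} — 7 values for 7 variables — and 1 appears only in position 2's list, so position 2 = 1.
Among the 6 still-open variables, 2 fits only position 8 (and all 6 values in {2, 3, 4, 5, 6, 7} must be used), so position 8 = 2.
The 5 still-open variables draw from only 5 values {3, 4, 5, 6, 7}, so each is used; only position 5 can be 5, hence position 5 = 5.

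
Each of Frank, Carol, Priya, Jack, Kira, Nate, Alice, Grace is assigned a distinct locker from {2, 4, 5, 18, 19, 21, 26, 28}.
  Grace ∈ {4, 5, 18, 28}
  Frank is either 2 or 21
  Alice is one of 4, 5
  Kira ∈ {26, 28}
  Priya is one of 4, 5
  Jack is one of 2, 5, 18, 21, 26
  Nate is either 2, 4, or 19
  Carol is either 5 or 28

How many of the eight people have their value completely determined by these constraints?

4

Among the 8 variables, 19 fits only Nate (and all 8 values in {2, 4, 5, 18, 19, 21, 26, 28} must be used), so Nate = 19.
The 2 variables Priya and Alice are confined to {4, 5}, which locks those values in; drop them from Carol, Jack, Grace.
Carol has just one choice, so Carol = 28. Remove 28 from Kira, Grace.
Kira has just one choice, so Kira = 26. Remove 26 from Jack.
Grace's domain is down to {18}, so Grace = 18. Eliminate 18 elsewhere: Jack.
Determined: Carol=28, Kira=26, Nate=19, Grace=18. The other people each still have more than one consistent value. That makes 4.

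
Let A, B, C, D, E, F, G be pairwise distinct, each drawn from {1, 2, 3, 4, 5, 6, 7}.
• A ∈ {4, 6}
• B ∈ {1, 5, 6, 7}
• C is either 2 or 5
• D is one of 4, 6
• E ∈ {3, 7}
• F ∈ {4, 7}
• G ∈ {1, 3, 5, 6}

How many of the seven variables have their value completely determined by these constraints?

The 7 variables draw from only 7 values {1, 2, 3, 4, 5, 6, 7}, so each is used; only C can be 2, hence C = 2.
The 2 variables A and D are confined to {4, 6}, which locks those values in; drop them from B, F, G.
That leaves F = 7. Remove 7 from B, E.
E must be 3 (only option left). So G can't be 3.
Determined: C=2, E=3, F=7. The other variables each still have more than one consistent value. That makes 3.

3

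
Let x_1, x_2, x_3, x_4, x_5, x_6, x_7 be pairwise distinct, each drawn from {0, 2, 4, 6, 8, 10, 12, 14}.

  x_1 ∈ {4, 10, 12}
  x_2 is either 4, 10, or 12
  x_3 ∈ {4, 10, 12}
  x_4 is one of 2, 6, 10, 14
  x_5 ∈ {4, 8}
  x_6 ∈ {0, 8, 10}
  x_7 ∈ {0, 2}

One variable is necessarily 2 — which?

The 3 variables x_1, x_2, x_3 are confined to {4, 10, 12}, which locks those values in; drop them from x_4, x_5, x_6.
x_5's domain is down to {8}, so x_5 = 8. Strike 8 from x_6.
x_6 has just one choice, so x_6 = 0. Strike 0 from x_7.
So 2 goes to x_7.

x_7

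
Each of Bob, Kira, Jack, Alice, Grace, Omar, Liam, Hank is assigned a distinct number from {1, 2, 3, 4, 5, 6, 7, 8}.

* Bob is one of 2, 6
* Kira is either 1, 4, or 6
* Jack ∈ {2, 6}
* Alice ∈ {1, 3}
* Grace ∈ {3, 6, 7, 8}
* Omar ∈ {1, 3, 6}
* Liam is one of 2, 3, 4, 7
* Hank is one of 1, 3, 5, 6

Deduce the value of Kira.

The 8 variables draw from only 8 values {1, 2, 3, 4, 5, 6, 7, 8}, so each is used; only Hank can be 5, hence Hank = 5.
The 7 still-open variables draw from only 7 values {1, 2, 3, 4, 6, 7, 8}, so each is used; only Grace can be 8, hence Grace = 8.
Among the 6 still-open variables, 7 fits only Liam (and all 6 values in {1, 2, 3, 4, 6, 7} must be used), so Liam = 7.
Among the 5 still-open variables, 4 fits only Kira (and all 5 values in {1, 2, 3, 4, 6} must be used), so Kira = 4.

4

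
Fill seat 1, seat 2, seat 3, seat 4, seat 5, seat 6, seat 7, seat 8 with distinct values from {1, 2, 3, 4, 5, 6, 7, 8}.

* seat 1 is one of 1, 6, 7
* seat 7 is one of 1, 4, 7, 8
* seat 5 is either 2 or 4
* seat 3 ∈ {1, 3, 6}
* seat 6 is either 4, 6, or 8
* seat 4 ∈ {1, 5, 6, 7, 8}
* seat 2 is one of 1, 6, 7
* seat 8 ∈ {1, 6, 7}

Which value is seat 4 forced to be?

5

The 8 variables together cover exactly {1, 2, 3, 4, 5, 6, 7, 8} — 8 values for 8 variables — and 2 appears only in seat 5's list, so seat 5 = 2.
The 7 still-open variables draw from only 7 values {1, 3, 4, 5, 6, 7, 8}, so each is used; only seat 3 can be 3, hence seat 3 = 3.
The 6 still-open variables together cover exactly {1, 4, 5, 6, 7, 8} — 6 values for 6 variables — and 5 appears only in seat 4's list, so seat 4 = 5.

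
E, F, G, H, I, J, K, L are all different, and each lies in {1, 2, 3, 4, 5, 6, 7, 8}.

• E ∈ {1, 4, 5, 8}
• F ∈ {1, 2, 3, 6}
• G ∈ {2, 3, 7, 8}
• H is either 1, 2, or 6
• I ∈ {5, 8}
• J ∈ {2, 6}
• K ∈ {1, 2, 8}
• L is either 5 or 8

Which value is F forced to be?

Among the 8 variables, 4 fits only E (and all 8 values in {1, 2, 3, 4, 5, 6, 7, 8} must be used), so E = 4.
Among the 7 still-open variables, 7 fits only G (and all 7 values in {1, 2, 3, 5, 6, 7, 8} must be used), so G = 7.
Among the 6 still-open variables, 3 fits only F (and all 6 values in {1, 2, 3, 5, 6, 8} must be used), so F = 3.

3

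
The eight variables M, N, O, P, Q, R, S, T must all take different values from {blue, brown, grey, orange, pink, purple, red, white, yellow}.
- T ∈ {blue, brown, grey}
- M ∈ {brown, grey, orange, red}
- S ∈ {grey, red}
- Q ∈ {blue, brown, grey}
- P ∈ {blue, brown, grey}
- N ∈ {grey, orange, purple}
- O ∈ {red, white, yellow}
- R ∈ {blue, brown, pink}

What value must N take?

purple

The 3 variables P, Q, T are confined to {blue, brown, grey}, which locks those values in; drop them from M, N, R, S.
R must be pink (only option left).
That leaves S = red. Remove red from M, O.
M's domain is down to {orange}, so M = orange. Strike orange from N.
So N = purple.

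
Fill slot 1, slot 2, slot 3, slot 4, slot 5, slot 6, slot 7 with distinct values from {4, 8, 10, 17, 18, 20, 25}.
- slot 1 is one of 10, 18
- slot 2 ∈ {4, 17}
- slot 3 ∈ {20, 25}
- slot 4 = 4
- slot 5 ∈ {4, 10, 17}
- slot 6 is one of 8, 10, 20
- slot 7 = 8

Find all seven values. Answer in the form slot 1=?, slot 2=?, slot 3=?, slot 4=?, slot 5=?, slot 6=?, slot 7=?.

slot 1=18, slot 2=17, slot 3=25, slot 4=4, slot 5=10, slot 6=20, slot 7=8

slot 4 must be 4 (only option left). So slot 2, slot 5 can't be 4.
slot 7's domain is down to {8}, so slot 7 = 8. Eliminate 8 elsewhere: slot 6.
That leaves slot 2 = 17. Eliminate 17 elsewhere: slot 5.
That leaves slot 5 = 10. Strike 10 from slot 1, slot 6.
slot 6 has just one choice, so slot 6 = 20. So slot 3 can't be 20.
slot 1 must be 18 (only option left).
slot 3 must be 25 (only option left).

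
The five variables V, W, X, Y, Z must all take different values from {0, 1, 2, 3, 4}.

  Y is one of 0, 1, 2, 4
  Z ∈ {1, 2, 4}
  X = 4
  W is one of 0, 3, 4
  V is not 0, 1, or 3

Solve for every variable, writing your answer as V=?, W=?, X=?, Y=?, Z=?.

X has just one choice, so X = 4. Remove 4 from V, W, Y, Z.
V must be 2 (only option left). Remove 2 from Y, Z.
Z must be 1 (only option left). So Y can't be 1.
Y must be 0 (only option left). Eliminate 0 elsewhere: W.
W's domain is down to {3}, so W = 3.

V=2, W=3, X=4, Y=0, Z=1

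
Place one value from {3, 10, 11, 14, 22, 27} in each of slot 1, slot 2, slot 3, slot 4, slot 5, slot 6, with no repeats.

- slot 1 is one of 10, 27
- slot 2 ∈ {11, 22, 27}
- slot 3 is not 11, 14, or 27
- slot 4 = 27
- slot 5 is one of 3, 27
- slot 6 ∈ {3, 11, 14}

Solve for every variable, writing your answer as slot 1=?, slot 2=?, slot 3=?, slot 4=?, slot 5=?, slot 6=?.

slot 1=10, slot 2=11, slot 3=22, slot 4=27, slot 5=3, slot 6=14

slot 4 has just one choice, so slot 4 = 27. So slot 1, slot 2, slot 5 can't be 27.
That leaves slot 5 = 3. Strike 3 from slot 3, slot 6.
That leaves slot 1 = 10. So slot 3 can't be 10.
slot 3's domain is down to {22}, so slot 3 = 22. Eliminate 22 elsewhere: slot 2.
slot 2's domain is down to {11}, so slot 2 = 11. Remove 11 from slot 6.
slot 6 has just one choice, so slot 6 = 14.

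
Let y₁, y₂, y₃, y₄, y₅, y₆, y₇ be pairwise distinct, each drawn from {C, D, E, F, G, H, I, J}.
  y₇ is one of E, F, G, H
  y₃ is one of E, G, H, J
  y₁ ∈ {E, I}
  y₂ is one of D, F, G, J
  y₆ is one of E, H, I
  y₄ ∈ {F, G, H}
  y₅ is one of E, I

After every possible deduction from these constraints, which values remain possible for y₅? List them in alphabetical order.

E, I

The 7 variables draw from only 7 values {D, E, F, G, H, I, J}, so each is used; only y₂ can be D, hence y₂ = D.
The 6 still-open variables together cover exactly {E, F, G, H, I, J} — 6 values for 6 variables — and J appears only in y₃'s list, so y₃ = J.
y₁ and y₅ between them cover only {E, I} — a naked pair. Remove those values from y₆, y₇.
y₆'s domain is down to {H}, so y₆ = H. So y₄, y₇ can't be H.
No further eliminations apply; y₅ can still be any of E, I.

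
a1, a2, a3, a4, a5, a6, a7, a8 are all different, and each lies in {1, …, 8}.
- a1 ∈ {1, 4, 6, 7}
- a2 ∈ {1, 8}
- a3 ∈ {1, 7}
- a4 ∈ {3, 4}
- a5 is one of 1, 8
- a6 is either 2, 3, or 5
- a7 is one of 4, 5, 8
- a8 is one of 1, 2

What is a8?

2

Among the 8 variables, 6 fits only a1 (and all 8 values in {1, 2, 3, 4, 5, 6, 7, 8} must be used), so a1 = 6.
The 7 still-open variables draw from only 7 values {1, 2, 3, 4, 5, 7, 8}, so each is used; only a3 can be 7, hence a3 = 7.
a2 and a5 between them cover only {1, 8} — a naked pair. Remove those values from a7, a8.
So a8 = 2.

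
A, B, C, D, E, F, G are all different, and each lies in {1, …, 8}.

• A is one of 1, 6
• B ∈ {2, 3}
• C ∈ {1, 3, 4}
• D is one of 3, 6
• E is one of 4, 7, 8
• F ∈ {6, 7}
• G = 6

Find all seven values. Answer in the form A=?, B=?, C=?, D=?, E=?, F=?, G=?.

G must be 6 (only option left). Remove 6 from A, D, F.
A's domain is down to {1}, so A = 1. Remove 1 from C.
That leaves D = 3. So B, C can't be 3.
F must be 7 (only option left). Remove 7 from E.
B has just one choice, so B = 2.
That leaves C = 4. Strike 4 from E.
That leaves E = 8.

A=1, B=2, C=4, D=3, E=8, F=7, G=6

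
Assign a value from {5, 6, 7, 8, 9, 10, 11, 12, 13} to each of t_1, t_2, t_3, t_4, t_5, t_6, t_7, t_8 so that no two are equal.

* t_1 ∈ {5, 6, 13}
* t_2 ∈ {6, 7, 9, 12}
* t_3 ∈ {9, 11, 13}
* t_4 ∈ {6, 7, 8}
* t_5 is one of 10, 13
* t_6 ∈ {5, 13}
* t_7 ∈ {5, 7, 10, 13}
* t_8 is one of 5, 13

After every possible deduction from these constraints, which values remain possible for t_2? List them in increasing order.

9, 12

The 2 variables t_6 and t_8 are confined to {5, 13}, which locks those values in; drop them from t_1, t_3, t_5, t_7.
t_1 has just one choice, so t_1 = 6. So t_2, t_4 can't be 6.
t_5 must be 10 (only option left). Eliminate 10 elsewhere: t_7.
t_7 has just one choice, so t_7 = 7. Remove 7 from t_2, t_4.
t_4 has just one choice, so t_4 = 8.
No further eliminations apply; t_2 can still be any of 9, 12.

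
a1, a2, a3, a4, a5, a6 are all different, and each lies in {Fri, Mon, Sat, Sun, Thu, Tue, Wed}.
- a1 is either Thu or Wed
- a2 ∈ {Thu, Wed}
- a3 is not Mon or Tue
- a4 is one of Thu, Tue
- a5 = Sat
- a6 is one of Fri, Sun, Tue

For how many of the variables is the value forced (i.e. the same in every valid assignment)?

a5 must be Sat (only option left). Eliminate Sat elsewhere: a3.
a1 and a2 between them cover only {Thu, Wed} — a naked pair. Remove those values from a3, a4.
a4's domain is down to {Tue}, so a4 = Tue. Strike Tue from a6.
Determined: a4=Tue, a5=Sat. The other variables each still have more than one consistent value. That makes 2.

2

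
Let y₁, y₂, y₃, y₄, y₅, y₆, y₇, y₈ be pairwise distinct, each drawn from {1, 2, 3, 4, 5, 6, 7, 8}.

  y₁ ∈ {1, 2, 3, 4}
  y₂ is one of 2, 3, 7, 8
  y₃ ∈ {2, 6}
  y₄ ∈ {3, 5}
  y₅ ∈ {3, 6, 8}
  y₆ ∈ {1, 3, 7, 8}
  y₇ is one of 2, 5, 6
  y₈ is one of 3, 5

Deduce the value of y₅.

Among the 8 variables, 4 fits only y₁ (and all 8 values in {1, 2, 3, 4, 5, 6, 7, 8} must be used), so y₁ = 4.
The 7 still-open variables draw from only 7 values {1, 2, 3, 5, 6, 7, 8}, so each is used; only y₆ can be 1, hence y₆ = 1.
The 6 still-open variables draw from only 6 values {2, 3, 5, 6, 7, 8}, so each is used; only y₂ can be 7, hence y₂ = 7.
The 5 still-open variables together cover exactly {2, 3, 5, 6, 8} — 5 values for 5 variables — and 8 appears only in y₅'s list, so y₅ = 8.

8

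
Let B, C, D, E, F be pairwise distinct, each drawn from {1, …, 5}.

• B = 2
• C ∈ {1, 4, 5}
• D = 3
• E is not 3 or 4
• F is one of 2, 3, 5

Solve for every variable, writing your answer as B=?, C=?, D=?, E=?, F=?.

B=2, C=4, D=3, E=1, F=5

B has just one choice, so B = 2. Strike 2 from E, F.
That leaves D = 3. So F can't be 3.
F must be 5 (only option left). Strike 5 from C, E.
That leaves E = 1. So C can't be 1.
C's domain is down to {4}, so C = 4.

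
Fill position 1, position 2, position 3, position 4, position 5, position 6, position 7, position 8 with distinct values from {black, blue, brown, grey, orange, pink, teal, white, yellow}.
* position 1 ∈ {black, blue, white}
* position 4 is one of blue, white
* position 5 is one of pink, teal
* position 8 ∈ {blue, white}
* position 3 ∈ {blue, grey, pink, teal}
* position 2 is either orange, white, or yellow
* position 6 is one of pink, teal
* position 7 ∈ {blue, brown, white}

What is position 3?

position 4 and position 8 share exactly the 2 values {blue, white}; by pigeonhole those values go to them, so strike blue, white from position 1, position 2, position 3, position 7.
position 1 must be black (only option left).
position 7 must be brown (only option left).
The 2 variables position 5 and position 6 are confined to {pink, teal}, which locks those values in; drop them from position 3.
So position 3 = grey.

grey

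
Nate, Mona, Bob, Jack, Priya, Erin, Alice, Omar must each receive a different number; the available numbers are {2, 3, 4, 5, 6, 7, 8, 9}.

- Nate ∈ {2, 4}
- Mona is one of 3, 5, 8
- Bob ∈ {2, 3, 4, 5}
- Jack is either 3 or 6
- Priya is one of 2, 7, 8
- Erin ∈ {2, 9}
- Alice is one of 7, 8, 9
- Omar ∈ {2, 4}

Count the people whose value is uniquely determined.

2

The 8 variables draw from only 8 values {2, 3, 4, 5, 6, 7, 8, 9}, so each is used; only Jack can be 6, hence Jack = 6.
Nate and Omar share exactly the 2 values {2, 4}; by pigeonhole those values go to them, so strike 2, 4 from Bob, Priya, Erin.
Erin must be 9 (only option left). Remove 9 from Alice.
Priya and Alice between them cover only {7, 8} — a naked pair. Remove those values from Mona.
Determined: Jack=6, Erin=9. The other people each still have more than one consistent value. That makes 2.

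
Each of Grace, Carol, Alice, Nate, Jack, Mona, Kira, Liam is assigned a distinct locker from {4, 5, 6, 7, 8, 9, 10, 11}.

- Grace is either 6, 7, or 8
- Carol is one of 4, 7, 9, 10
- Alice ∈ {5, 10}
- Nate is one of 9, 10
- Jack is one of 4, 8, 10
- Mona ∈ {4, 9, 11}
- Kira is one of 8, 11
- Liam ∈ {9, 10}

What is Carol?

Among the 8 variables, 5 fits only Alice (and all 8 values in {4, 5, 6, 7, 8, 9, 10, 11} must be used), so Alice = 5.
The 7 still-open variables draw from only 7 values {4, 6, 7, 8, 9, 10, 11}, so each is used; only Grace can be 6, hence Grace = 6.
Among the 6 still-open variables, 7 fits only Carol (and all 6 values in {4, 7, 8, 9, 10, 11} must be used), so Carol = 7.

7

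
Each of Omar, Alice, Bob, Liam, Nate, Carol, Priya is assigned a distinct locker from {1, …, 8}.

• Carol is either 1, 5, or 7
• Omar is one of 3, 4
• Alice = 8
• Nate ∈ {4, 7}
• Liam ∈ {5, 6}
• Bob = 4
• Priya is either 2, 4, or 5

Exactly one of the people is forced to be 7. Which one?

Nate

Alice's domain is down to {8}, so Alice = 8.
That leaves Bob = 4. Strike 4 from Omar, Nate, Priya.
So 7 goes to Nate.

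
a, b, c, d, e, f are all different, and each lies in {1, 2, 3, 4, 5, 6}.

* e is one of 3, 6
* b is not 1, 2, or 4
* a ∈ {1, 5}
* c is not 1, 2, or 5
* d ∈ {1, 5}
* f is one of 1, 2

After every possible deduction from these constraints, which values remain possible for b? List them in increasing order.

3, 6

The 6 variables together cover exactly {1, 2, 3, 4, 5, 6} — 6 values for 6 variables — and 2 appears only in f's list, so f = 2.
Among the 5 still-open variables, 4 fits only c (and all 5 values in {1, 3, 4, 5, 6} must be used), so c = 4.
The 2 variables a and d are confined to {1, 5}, which locks those values in; drop them from b.
No further eliminations apply; b can still be any of 3, 6.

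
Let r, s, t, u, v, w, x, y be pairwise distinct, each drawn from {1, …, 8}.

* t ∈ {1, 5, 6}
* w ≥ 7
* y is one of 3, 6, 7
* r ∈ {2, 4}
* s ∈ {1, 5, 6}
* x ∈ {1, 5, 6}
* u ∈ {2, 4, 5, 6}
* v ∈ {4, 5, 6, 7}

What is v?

The 8 variables draw from only 8 values {1, 2, 3, 4, 5, 6, 7, 8}, so each is used; only y can be 3, hence y = 3.
The 7 still-open variables together cover exactly {1, 2, 4, 5, 6, 7, 8} — 7 values for 7 variables — and 8 appears only in w's list, so w = 8.
The 6 still-open variables draw from only 6 values {1, 2, 4, 5, 6, 7}, so each is used; only v can be 7, hence v = 7.

7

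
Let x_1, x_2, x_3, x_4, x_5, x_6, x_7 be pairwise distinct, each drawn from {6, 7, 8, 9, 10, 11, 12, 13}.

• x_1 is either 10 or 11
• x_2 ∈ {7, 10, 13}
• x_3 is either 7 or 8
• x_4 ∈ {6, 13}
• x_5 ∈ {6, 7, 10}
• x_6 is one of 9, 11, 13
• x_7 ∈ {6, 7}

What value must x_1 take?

11

The 7 variables together cover exactly {6, 7, 8, 9, 10, 11, 13} — 7 values for 7 variables — and 8 appears only in x_3's list, so x_3 = 8.
The 6 still-open variables together cover exactly {6, 7, 9, 10, 11, 13} — 6 values for 6 variables — and 9 appears only in x_6's list, so x_6 = 9.
The 5 still-open variables together cover exactly {6, 7, 10, 11, 13} — 5 values for 5 variables — and 11 appears only in x_1's list, so x_1 = 11.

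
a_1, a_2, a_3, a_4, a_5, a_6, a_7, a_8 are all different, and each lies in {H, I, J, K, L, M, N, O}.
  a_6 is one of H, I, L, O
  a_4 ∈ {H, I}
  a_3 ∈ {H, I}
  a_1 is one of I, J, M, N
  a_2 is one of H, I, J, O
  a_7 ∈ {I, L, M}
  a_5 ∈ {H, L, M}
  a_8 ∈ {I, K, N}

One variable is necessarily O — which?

The 8 variables draw from only 8 values {H, I, J, K, L, M, N, O}, so each is used; only a_8 can be K, hence a_8 = K.
The 7 still-open variables draw from only 7 values {H, I, J, L, M, N, O}, so each is used; only a_1 can be N, hence a_1 = N.
Among the 6 still-open variables, J fits only a_2 (and all 6 values in {H, I, J, L, M, O} must be used), so a_2 = J.
The 5 still-open variables draw from only 5 values {H, I, L, M, O}, so each is used; only a_6 can be O, hence a_6 = O.

a_6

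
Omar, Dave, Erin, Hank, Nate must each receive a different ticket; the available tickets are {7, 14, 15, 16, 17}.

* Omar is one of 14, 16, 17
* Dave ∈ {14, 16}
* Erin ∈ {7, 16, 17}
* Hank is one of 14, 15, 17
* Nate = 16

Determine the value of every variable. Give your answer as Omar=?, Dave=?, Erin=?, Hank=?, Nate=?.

Nate must be 16 (only option left). So Omar, Dave, Erin can't be 16.
Dave has just one choice, so Dave = 14. So Omar, Hank can't be 14.
Omar must be 17 (only option left). Strike 17 from Erin, Hank.
Erin has just one choice, so Erin = 7.
That leaves Hank = 15.

Omar=17, Dave=14, Erin=7, Hank=15, Nate=16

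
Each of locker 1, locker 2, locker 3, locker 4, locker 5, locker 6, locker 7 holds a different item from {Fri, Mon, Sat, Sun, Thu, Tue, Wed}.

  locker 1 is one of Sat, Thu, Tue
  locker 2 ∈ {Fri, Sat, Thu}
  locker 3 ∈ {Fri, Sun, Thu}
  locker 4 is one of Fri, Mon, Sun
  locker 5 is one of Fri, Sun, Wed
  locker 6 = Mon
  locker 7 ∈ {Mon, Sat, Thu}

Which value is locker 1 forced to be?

Tue

locker 6's domain is down to {Mon}, so locker 6 = Mon. So locker 4, locker 7 can't be Mon.
The 6 still-open variables draw from only 6 values {Fri, Sat, Sun, Thu, Tue, Wed}, so each is used; only locker 1 can be Tue, hence locker 1 = Tue.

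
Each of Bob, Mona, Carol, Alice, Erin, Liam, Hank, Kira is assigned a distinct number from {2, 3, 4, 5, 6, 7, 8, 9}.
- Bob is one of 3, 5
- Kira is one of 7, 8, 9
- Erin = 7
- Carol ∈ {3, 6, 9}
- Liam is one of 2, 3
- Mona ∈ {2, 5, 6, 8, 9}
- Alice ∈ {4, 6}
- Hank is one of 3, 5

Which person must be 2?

Erin has just one choice, so Erin = 7. Remove 7 from Kira.
Among the 7 still-open variables, 4 fits only Alice (and all 7 values in {2, 3, 4, 5, 6, 8, 9} must be used), so Alice = 4.
Bob and Hank between them cover only {3, 5} — a naked pair. Remove those values from Mona, Carol, Liam.
So 2 goes to Liam.

Liam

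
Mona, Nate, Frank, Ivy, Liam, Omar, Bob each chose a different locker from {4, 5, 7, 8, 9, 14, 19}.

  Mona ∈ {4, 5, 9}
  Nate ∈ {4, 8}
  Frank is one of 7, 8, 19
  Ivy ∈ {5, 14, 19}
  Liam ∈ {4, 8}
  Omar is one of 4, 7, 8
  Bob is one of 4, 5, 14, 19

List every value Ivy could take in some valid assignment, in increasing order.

5, 14

The 7 variables draw from only 7 values {4, 5, 7, 8, 9, 14, 19}, so each is used; only Mona can be 9, hence Mona = 9.
Nate and Liam share exactly the 2 values {4, 8}; by pigeonhole those values go to them, so strike 4, 8 from Frank, Omar, Bob.
Omar's domain is down to {7}, so Omar = 7. Strike 7 from Frank.
That leaves Frank = 19. Eliminate 19 elsewhere: Ivy, Bob.
No further eliminations apply; Ivy can still be any of 5, 14.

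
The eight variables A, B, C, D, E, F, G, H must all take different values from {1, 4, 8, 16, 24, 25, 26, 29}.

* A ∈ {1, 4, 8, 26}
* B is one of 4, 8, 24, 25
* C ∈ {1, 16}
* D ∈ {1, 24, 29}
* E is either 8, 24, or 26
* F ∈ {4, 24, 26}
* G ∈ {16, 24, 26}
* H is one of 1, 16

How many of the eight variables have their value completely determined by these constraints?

Among the 8 variables, 25 fits only B (and all 8 values in {1, 4, 8, 16, 24, 25, 26, 29} must be used), so B = 25.
Among the 7 still-open variables, 29 fits only D (and all 7 values in {1, 4, 8, 16, 24, 26, 29} must be used), so D = 29.
C and H between them cover only {1, 16} — a naked pair. Remove those values from A, G.
Determined: B=25, D=29. The other variables each still have more than one consistent value. That makes 2.

2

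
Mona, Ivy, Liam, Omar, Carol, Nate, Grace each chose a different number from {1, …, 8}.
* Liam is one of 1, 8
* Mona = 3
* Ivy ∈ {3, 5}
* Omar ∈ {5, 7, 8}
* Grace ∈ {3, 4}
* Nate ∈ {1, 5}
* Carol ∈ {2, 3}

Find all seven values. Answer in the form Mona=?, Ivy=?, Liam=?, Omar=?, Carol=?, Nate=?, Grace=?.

Mona must be 3 (only option left). Strike 3 from Ivy, Carol, Grace.
Ivy has just one choice, so Ivy = 5. Remove 5 from Omar, Nate.
That leaves Carol = 2.
Nate has just one choice, so Nate = 1. Remove 1 from Liam.
Grace must be 4 (only option left).
Liam must be 8 (only option left). Remove 8 from Omar.
That leaves Omar = 7.

Mona=3, Ivy=5, Liam=8, Omar=7, Carol=2, Nate=1, Grace=4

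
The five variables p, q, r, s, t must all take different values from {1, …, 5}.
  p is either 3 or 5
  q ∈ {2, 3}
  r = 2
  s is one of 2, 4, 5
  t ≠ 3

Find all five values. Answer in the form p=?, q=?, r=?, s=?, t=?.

p=5, q=3, r=2, s=4, t=1

r has just one choice, so r = 2. So q, s, t can't be 2.
q's domain is down to {3}, so q = 3. Eliminate 3 elsewhere: p.
p has just one choice, so p = 5. So s, t can't be 5.
s must be 4 (only option left). So t can't be 4.
t has just one choice, so t = 1.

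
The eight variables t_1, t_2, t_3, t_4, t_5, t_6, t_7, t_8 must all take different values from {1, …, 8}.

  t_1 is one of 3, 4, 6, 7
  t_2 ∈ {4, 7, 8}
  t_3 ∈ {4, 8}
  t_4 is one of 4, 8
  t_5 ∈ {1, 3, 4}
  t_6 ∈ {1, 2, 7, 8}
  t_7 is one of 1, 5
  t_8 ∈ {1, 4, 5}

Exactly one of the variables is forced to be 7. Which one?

The 8 variables draw from only 8 values {1, 2, 3, 4, 5, 6, 7, 8}, so each is used; only t_6 can be 2, hence t_6 = 2.
The 7 still-open variables draw from only 7 values {1, 3, 4, 5, 6, 7, 8}, so each is used; only t_1 can be 6, hence t_1 = 6.
The 6 still-open variables together cover exactly {1, 3, 4, 5, 7, 8} — 6 values for 6 variables — and 3 appears only in t_5's list, so t_5 = 3.
The 5 still-open variables together cover exactly {1, 4, 5, 7, 8} — 5 values for 5 variables — and 7 appears only in t_2's list, so t_2 = 7.

t_2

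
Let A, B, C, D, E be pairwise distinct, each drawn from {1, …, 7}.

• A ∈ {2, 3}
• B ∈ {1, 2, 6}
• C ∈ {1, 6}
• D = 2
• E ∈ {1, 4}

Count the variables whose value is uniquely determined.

D has just one choice, so D = 2. Remove 2 from A, B.
That leaves A = 3.
Among the 3 still-open variables, 4 fits only E (and all 3 values in {1, 4, 6} must be used), so E = 4.
Determined: A=3, D=2, E=4. The other variables each still have more than one consistent value. That makes 3.

3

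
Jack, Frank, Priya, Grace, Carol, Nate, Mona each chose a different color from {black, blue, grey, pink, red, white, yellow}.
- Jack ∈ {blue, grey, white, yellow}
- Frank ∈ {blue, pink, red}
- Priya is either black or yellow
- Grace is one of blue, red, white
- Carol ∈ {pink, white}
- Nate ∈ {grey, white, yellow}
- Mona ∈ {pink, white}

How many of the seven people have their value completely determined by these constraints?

Among the 7 variables, black fits only Priya (and all 7 values in {black, blue, grey, pink, red, white, yellow} must be used), so Priya = black.
Carol and Mona share exactly the 2 values {pink, white}; by pigeonhole those values go to them, so strike pink, white from Jack, Frank, Grace, Nate.
Frank and Grace between them cover only {blue, red} — a naked pair. Remove those values from Jack.
Determined: Priya=black. The other people each still have more than one consistent value. That makes 1.

1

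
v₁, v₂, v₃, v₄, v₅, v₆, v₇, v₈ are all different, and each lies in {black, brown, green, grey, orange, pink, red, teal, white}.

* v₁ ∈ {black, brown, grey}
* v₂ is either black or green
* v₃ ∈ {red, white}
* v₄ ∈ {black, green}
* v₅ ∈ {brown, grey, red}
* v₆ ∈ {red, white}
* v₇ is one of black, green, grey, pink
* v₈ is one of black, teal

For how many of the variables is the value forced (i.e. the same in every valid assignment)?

The 8 variables draw from only 8 values {black, brown, green, grey, pink, red, teal, white}, so each is used; only v₇ can be pink, hence v₇ = pink.
The 7 still-open variables draw from only 7 values {black, brown, green, grey, red, teal, white}, so each is used; only v₈ can be teal, hence v₈ = teal.
v₂ and v₄ between them cover only {black, green} — a naked pair. Remove those values from v₁.
v₃ and v₆ between them cover only {red, white} — a naked pair. Remove those values from v₅.
Determined: v₇=pink, v₈=teal. The other variables each still have more than one consistent value. That makes 2.

2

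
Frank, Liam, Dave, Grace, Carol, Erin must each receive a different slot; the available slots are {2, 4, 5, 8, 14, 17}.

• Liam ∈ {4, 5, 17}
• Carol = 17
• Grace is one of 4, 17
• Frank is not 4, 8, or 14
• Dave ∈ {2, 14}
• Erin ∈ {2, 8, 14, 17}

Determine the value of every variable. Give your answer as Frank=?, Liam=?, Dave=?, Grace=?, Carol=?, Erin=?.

Carol must be 17 (only option left). Strike 17 from Frank, Liam, Grace, Erin.
Grace's domain is down to {4}, so Grace = 4. So Liam can't be 4.
Liam must be 5 (only option left). Remove 5 from Frank.
That leaves Frank = 2. Remove 2 from Dave, Erin.
Dave's domain is down to {14}, so Dave = 14. So Erin can't be 14.
Erin's domain is down to {8}, so Erin = 8.

Frank=2, Liam=5, Dave=14, Grace=4, Carol=17, Erin=8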